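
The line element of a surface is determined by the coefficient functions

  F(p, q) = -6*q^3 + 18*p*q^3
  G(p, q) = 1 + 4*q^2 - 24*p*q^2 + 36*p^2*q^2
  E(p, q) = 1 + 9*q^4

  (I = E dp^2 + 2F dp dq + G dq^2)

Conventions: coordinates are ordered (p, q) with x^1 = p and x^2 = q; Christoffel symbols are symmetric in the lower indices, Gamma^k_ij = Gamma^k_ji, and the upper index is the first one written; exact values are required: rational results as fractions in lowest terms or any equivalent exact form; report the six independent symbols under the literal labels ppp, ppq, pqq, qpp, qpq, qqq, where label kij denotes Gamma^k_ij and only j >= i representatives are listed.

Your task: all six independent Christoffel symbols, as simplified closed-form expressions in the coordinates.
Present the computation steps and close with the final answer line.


E = 1 + 9*q^4; F = -6*q^3 + 18*p*q^3; G = 1 + 4*q^2 - 24*p*q^2 + 36*p^2*q^2
Gamma^k_ij = (1/2) g^{kl} (d_i g_jl + d_j g_il - d_l g_ij), with g^inv = (1/(EG-F^2)) [[G, -F], [-F, E]]
first partials: E_p = 0, E_q = 36*q^3, F_p = 18*q^3, F_q = -18*q^2 + 54*p*q^2, G_p = -24*q^2 + 72*p*q^2, G_q = 8*q - 48*p*q + 72*p^2*q
D = EG - F^2 = 1 + 4*q^2 - 24*p*q^2 + 9*q^4 + 36*p^2*q^2
expanded: Gamma^p_pp = (G E_p - 2F F_p + F E_q)/(2D), Gamma^p_pq = (G E_q - F G_p)/(2D), Gamma^p_qq = (2G F_q - G G_p - F G_q)/(2D), Gamma^q_pp = (2E F_p - E E_q - F E_p)/(2D), Gamma^q_pq = (E G_p - F E_q)/(2D), Gamma^q_qq = (E G_q - 2F F_q + F G_p)/(2D); substitute and cancel common factors

Answer: Gamma_ppp = 0, Gamma_ppq = 18*q^3/(36*p^2*q^2 - 24*p*q^2 + 9*q^4 + 4*q^2 + 1), Gamma_pqq = (18*p*q^2 - 6*q^2)/(36*p^2*q^2 - 24*p*q^2 + 9*q^4 + 4*q^2 + 1), Gamma_qpp = 0, Gamma_qpq = (36*p*q^2 - 12*q^2)/(36*p^2*q^2 - 24*p*q^2 + 9*q^4 + 4*q^2 + 1), Gamma_qqq = (36*p^2*q - 24*p*q + 4*q)/(36*p^2*q^2 - 24*p*q^2 + 9*q^4 + 4*q^2 + 1)


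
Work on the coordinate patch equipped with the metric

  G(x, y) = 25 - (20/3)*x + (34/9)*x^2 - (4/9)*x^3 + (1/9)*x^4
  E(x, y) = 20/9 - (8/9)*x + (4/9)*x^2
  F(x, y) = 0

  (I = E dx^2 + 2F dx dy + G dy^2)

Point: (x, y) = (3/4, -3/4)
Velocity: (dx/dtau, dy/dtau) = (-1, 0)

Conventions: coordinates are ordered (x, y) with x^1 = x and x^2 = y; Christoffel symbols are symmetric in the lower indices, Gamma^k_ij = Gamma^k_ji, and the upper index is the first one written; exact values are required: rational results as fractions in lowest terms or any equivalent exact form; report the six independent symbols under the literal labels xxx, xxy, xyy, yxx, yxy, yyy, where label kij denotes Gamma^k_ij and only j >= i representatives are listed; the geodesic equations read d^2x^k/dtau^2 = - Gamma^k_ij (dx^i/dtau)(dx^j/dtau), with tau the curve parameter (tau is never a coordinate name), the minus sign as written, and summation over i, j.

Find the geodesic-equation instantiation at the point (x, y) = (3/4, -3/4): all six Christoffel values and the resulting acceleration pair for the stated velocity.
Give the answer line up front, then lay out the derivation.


Answer: Gamma_xxx = -4/65, Gamma_xxy = 0, Gamma_xyy = 45/104, Gamma_yxx = 0, Gamma_yxy = -8/225, Gamma_yyy = 0; accelerations (d^2x/dtau^2, d^2y/dtau^2) = (4/65, 0)

E = 65/36, F = 0, G = 5625/256 at the point
E_x = -2/9, E_y = 0, F_x = 0, F_y = 0, G_x = -25/16, G_y = 0
EG - F^2 = 40625/1024;  g^inv = (1024/40625) * [[5625/256, 0], [0, 65/36]]
first-kind symbols [ij,l] = (1/2)(d_i g_jl + d_j g_il - d_l g_ij): [xx,x] = E_x/2 = -1/9, [xx,y] = F_x - E_y/2 = 0, [xy,x] = E_y/2 = 0, [xy,y] = G_x/2 = -25/32, [yy,x] = F_y - G_x/2 = 25/32, [yy,y] = G_y/2 = 0
Gamma^x_ij = (G*[ij,x] - F*[ij,y])/(EG - F^2), Gamma^y_ij = (E*[ij,y] - F*[ij,x])/(EG - F^2)
Gamma_xxx = -4/65, Gamma_xxy = 0, Gamma_xyy = 45/104, Gamma_yxx = 0, Gamma_yxy = -8/225, Gamma_yyy = 0
d^2x/dtau^2 = -(Gamma_xxx*(-1)^2 + 2*Gamma_xxy*(-1)*(0) + Gamma_xyy*(0)^2) = 4/65
d^2y/dtau^2 = -(Gamma_yxx*(-1)^2 + 2*Gamma_yxy*(-1)*(0) + Gamma_yyy*(0)^2) = 0


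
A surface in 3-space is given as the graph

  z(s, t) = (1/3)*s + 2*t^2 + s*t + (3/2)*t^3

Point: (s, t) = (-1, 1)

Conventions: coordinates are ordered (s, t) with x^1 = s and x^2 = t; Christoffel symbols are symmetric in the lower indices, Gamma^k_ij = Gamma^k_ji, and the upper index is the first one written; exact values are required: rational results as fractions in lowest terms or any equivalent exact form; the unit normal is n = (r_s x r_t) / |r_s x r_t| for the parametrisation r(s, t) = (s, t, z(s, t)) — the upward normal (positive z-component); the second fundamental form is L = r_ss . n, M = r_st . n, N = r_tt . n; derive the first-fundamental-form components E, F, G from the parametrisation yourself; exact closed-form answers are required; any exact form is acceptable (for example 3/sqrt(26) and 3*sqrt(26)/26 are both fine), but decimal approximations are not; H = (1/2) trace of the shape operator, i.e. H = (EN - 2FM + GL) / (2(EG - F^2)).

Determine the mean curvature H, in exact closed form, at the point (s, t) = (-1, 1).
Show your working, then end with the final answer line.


z_s = 4/3, z_t = 15/2, z_ss = 0, z_st = 1, z_tt = 13
E = 25/9, F = 10, G = 229/4; answer radicand W^2 = 2125/36
unnormalised second-form numerators: l = 0, m = 1, n = 13; L = l/sqrt(2125/36), and similarly M = m/sqrt(W^2), N = n/sqrt(W^2)
H = (E*n - 2*F*m + G*l) / (2*(EG - F^2)*sqrt(W^2)); E*n - 2*F*m + G*l = 145/9, EG - F^2 = 2125/36, so H = (58/425)/sqrt(2125/36)

Answer: H = 348*sqrt(85)/180625


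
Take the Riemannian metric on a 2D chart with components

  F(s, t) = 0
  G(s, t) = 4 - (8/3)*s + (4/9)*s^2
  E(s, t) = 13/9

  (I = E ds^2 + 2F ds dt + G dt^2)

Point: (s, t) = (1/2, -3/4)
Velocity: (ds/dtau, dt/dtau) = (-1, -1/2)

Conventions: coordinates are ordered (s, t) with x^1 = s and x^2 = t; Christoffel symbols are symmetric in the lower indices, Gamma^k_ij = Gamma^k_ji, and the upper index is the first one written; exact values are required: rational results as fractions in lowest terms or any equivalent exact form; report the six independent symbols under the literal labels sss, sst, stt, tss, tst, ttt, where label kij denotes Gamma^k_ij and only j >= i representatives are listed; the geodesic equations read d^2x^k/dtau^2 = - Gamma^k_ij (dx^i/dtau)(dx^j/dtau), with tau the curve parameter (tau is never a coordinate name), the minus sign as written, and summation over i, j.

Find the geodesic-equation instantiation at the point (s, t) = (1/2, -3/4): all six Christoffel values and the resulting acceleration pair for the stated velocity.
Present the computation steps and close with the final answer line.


E = 13/9, F = 0, G = 25/9 at the point
E_s = 0, E_t = 0, F_s = 0, F_t = 0, G_s = -20/9, G_t = 0
EG - F^2 = 325/81;  g^inv = (81/325) * [[25/9, 0], [0, 13/9]]
first-kind symbols [ij,l] = (1/2)(d_i g_jl + d_j g_il - d_l g_ij): [ss,s] = E_s/2 = 0, [ss,t] = F_s - E_t/2 = 0, [st,s] = E_t/2 = 0, [st,t] = G_s/2 = -10/9, [tt,s] = F_t - G_s/2 = 10/9, [tt,t] = G_t/2 = 0
Gamma^s_ij = (G*[ij,s] - F*[ij,t])/(EG - F^2), Gamma^t_ij = (E*[ij,t] - F*[ij,s])/(EG - F^2)
Gamma_sss = 0, Gamma_sst = 0, Gamma_stt = 10/13, Gamma_tss = 0, Gamma_tst = -2/5, Gamma_ttt = 0
d^2s/dtau^2 = -(Gamma_sss*(-1)^2 + 2*Gamma_sst*(-1)*(-1/2) + Gamma_stt*(-1/2)^2) = -5/26
d^2t/dtau^2 = -(Gamma_tss*(-1)^2 + 2*Gamma_tst*(-1)*(-1/2) + Gamma_ttt*(-1/2)^2) = 2/5

Answer: Gamma_sss = 0, Gamma_sst = 0, Gamma_stt = 10/13, Gamma_tss = 0, Gamma_tst = -2/5, Gamma_ttt = 0; accelerations (d^2s/dtau^2, d^2t/dtau^2) = (-5/26, 2/5)


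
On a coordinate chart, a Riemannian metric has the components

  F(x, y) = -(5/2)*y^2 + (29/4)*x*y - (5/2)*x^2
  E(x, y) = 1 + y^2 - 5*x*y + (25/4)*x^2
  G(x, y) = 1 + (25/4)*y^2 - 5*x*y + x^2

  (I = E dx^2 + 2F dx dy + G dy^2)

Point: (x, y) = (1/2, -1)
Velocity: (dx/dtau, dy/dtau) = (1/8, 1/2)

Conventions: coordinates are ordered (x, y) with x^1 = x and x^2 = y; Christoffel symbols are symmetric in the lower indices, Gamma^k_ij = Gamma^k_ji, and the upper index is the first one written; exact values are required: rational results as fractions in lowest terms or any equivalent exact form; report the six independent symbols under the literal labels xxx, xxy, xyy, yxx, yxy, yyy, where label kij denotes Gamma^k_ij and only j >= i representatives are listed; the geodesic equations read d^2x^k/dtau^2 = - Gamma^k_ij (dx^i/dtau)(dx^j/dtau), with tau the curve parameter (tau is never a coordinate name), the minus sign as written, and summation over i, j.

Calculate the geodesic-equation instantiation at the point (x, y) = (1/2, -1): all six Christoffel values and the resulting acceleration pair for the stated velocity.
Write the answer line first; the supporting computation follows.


Answer: Gamma_xxx = 90/241, Gamma_xxy = -36/241, Gamma_xyy = 90/241, Gamma_yxx = -120/241, Gamma_yxy = 48/241, Gamma_yyy = -120/241; accelerations (d^2x/dtau^2, d^2y/dtau^2) = (-621/7712, 207/1928)

E = 97/16, F = -27/4, G = 10 at the point
E_x = 45/4, E_y = -9/2, F_x = -39/4, F_y = 69/8, G_x = 6, G_y = -15
EG - F^2 = 241/16;  g^inv = (16/241) * [[10, 27/4], [27/4, 97/16]]
first-kind symbols [ij,l] = (1/2)(d_i g_jl + d_j g_il - d_l g_ij): [xx,x] = E_x/2 = 45/8, [xx,y] = F_x - E_y/2 = -15/2, [xy,x] = E_y/2 = -9/4, [xy,y] = G_x/2 = 3, [yy,x] = F_y - G_x/2 = 45/8, [yy,y] = G_y/2 = -15/2
Gamma^x_ij = (G*[ij,x] - F*[ij,y])/(EG - F^2), Gamma^y_ij = (E*[ij,y] - F*[ij,x])/(EG - F^2)
Gamma_xxx = 90/241, Gamma_xxy = -36/241, Gamma_xyy = 90/241, Gamma_yxx = -120/241, Gamma_yxy = 48/241, Gamma_yyy = -120/241
d^2x/dtau^2 = -(Gamma_xxx*(1/8)^2 + 2*Gamma_xxy*(1/8)*(1/2) + Gamma_xyy*(1/2)^2) = -621/7712
d^2y/dtau^2 = -(Gamma_yxx*(1/8)^2 + 2*Gamma_yxy*(1/8)*(1/2) + Gamma_yyy*(1/2)^2) = 207/1928


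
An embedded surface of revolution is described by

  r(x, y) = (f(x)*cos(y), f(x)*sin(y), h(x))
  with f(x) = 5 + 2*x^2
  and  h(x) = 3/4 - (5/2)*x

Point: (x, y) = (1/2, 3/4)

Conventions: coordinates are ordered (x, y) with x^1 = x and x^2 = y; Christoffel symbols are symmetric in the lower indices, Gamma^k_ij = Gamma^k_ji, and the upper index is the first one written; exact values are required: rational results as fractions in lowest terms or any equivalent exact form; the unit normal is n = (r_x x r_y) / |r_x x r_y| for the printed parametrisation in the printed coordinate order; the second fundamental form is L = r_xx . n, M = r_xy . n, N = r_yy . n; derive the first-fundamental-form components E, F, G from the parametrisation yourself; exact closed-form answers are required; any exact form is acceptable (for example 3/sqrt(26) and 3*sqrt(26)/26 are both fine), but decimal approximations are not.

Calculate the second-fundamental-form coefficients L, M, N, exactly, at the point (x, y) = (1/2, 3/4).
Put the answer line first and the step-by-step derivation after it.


Answer: L = 20*sqrt(41)/41, M = 0, N = -55*sqrt(41)/82

f = 11/2, f' = 2, f'' = 4, h' = -5/2, h'' = 0
E = 41/4, F = 0, G = 121/4; answer radicand W^2 = 41/4
unnormalised second-form numerators: l = 10, m = 0, n = -55/4; L = l/sqrt(41/4), and similarly M = m/sqrt(W^2), N = n/sqrt(W^2)


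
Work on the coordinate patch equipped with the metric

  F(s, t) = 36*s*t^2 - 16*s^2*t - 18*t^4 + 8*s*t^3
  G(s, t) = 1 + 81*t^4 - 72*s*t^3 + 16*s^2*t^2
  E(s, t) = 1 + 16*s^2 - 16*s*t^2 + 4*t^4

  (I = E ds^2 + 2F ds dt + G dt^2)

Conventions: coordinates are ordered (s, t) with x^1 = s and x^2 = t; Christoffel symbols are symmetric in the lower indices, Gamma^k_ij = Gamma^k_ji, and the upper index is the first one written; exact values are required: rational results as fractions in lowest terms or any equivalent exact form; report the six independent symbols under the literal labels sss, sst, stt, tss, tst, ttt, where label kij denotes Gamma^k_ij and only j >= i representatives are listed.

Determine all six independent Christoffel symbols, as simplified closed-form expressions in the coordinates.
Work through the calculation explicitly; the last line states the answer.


E = 1 + 16*s^2 - 16*s*t^2 + 4*t^4; F = 36*s*t^2 - 16*s^2*t - 18*t^4 + 8*s*t^3; G = 1 + 81*t^4 - 72*s*t^3 + 16*s^2*t^2
Gamma^k_ij = (1/2) g^{kl} (d_i g_jl + d_j g_il - d_l g_ij), with g^inv = (1/(EG-F^2)) [[G, -F], [-F, E]]
first partials: E_s = 32*s - 16*t^2, E_t = -32*s*t + 16*t^3, F_s = 36*t^2 - 32*s*t + 8*t^3, F_t = 72*s*t - 16*s^2 - 72*t^3 + 24*s*t^2, G_s = -72*t^3 + 32*s*t^2, G_t = 324*t^3 - 216*s*t^2 + 32*s^2*t
D = EG - F^2 = 1 + 16*s^2 - 16*s*t^2 + 85*t^4 - 72*s*t^3 + 16*s^2*t^2
expanded: Gamma^s_ss = (G E_s - 2F F_s + F E_t)/(2D), Gamma^s_st = (G E_t - F G_s)/(2D), Gamma^s_tt = (2G F_t - G G_s - F G_t)/(2D), Gamma^t_ss = (2E F_s - E E_t - F E_s)/(2D), Gamma^t_st = (E G_s - F E_t)/(2D), Gamma^t_tt = (E G_t - 2F F_t + F G_s)/(2D); substitute and cancel common factors

Answer: Gamma_sss = (16*s - 8*t^2)/(16*s^2*t^2 + 16*s^2 - 72*s*t^3 - 16*s*t^2 + 85*t^4 + 1), Gamma_sst = (-16*s*t + 8*t^3)/(16*s^2*t^2 + 16*s^2 - 72*s*t^3 - 16*s*t^2 + 85*t^4 + 1), Gamma_stt = (-16*s^2 + 8*s*t^2 + 72*s*t - 36*t^3)/(16*s^2*t^2 + 16*s^2 - 72*s*t^3 - 16*s*t^2 + 85*t^4 + 1), Gamma_tss = (-16*s*t + 36*t^2)/(16*s^2*t^2 + 16*s^2 - 72*s*t^3 - 16*s*t^2 + 85*t^4 + 1), Gamma_tst = (16*s*t^2 - 36*t^3)/(16*s^2*t^2 + 16*s^2 - 72*s*t^3 - 16*s*t^2 + 85*t^4 + 1), Gamma_ttt = (16*s^2*t - 108*s*t^2 + 162*t^3)/(16*s^2*t^2 + 16*s^2 - 72*s*t^3 - 16*s*t^2 + 85*t^4 + 1)


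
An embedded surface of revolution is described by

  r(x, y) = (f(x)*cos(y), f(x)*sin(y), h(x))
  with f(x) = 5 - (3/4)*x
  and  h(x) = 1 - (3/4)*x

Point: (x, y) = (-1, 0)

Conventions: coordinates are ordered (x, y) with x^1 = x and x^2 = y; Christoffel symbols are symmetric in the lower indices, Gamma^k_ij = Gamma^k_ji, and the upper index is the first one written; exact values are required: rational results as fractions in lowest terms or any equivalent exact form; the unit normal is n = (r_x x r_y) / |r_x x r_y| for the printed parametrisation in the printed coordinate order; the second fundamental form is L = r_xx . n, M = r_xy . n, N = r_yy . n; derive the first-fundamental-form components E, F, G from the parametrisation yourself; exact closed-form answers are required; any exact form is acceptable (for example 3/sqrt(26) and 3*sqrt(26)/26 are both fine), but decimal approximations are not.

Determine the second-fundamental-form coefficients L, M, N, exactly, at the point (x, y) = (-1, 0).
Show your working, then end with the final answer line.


f = 23/4, f' = -3/4, f'' = 0, h' = -3/4, h'' = 0
E = 9/8, F = 0, G = 529/16; answer radicand W^2 = 9/8
unnormalised second-form numerators: l = 0, m = 0, n = -69/16; L = l/sqrt(9/8), and similarly M = m/sqrt(W^2), N = n/sqrt(W^2)

Answer: L = 0, M = 0, N = -23*sqrt(2)/8


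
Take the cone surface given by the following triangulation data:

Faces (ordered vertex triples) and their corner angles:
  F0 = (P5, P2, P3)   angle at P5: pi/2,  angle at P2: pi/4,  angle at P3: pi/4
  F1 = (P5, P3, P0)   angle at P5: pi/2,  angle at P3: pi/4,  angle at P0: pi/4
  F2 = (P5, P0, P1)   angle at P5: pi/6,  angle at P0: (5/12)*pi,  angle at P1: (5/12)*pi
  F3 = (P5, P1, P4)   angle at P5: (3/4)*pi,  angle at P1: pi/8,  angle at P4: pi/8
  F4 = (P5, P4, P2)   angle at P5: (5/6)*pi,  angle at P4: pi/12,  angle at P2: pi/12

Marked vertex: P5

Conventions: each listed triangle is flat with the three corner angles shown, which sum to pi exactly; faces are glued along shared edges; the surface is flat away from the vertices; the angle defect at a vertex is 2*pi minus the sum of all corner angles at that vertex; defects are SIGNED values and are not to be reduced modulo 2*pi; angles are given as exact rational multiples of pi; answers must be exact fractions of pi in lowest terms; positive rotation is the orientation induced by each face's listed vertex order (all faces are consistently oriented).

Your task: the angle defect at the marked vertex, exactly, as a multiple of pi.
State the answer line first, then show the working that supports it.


Answer: defect(P5) = (-3/4)*pi

Sum of corner angles at P5: (11/4)*pi
defect = 2*pi - (11/4)*pi


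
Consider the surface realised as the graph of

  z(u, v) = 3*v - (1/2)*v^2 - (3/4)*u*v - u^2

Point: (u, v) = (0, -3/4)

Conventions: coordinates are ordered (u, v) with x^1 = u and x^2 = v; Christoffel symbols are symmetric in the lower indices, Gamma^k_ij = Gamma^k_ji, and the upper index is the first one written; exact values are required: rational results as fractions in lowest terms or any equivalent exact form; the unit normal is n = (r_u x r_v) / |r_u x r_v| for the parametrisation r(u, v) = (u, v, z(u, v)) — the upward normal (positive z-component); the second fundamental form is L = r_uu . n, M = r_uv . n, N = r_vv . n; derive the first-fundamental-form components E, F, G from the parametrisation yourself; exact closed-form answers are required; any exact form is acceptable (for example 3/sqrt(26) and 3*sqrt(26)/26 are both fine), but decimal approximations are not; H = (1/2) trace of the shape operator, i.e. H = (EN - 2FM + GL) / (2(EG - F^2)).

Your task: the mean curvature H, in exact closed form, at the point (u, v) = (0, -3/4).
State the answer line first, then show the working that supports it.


Answer: H = -456*sqrt(3937)/122047

z_u = 9/16, z_v = 15/4, z_uu = -2, z_uv = -3/4, z_vv = -1
E = 337/256, F = 135/64, G = 241/16; answer radicand W^2 = 3937/256
unnormalised second-form numerators: l = -2, m = -3/4, n = -1; L = l/sqrt(3937/256), and similarly M = m/sqrt(W^2), N = n/sqrt(W^2)
H = (E*n - 2*F*m + G*l) / (2*(EG - F^2)*sqrt(W^2)); E*n - 2*F*m + G*l = -7239/256, EG - F^2 = 3937/256, so H = (-57/62)/sqrt(3937/256)


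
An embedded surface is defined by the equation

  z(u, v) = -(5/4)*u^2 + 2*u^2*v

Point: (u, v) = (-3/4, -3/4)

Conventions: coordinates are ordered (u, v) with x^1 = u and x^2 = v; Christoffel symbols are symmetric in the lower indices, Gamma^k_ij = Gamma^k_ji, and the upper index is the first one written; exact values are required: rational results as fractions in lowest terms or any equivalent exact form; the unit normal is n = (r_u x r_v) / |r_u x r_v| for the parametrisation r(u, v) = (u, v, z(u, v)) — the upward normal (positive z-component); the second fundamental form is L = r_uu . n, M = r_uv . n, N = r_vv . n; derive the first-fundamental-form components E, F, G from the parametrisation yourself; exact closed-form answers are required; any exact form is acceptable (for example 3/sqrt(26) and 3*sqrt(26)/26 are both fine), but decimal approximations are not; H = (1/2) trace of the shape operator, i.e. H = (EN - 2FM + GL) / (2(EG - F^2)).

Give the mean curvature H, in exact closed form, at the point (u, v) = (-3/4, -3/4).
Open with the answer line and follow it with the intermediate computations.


Answer: H = 1969*sqrt(1234)/761378

z_u = 33/8, z_v = 9/8, z_uu = -11/2, z_uv = -3, z_vv = 0
E = 1153/64, F = 297/64, G = 145/64; answer radicand W^2 = 617/32
unnormalised second-form numerators: l = -11/2, m = -3, n = 0; L = l/sqrt(617/32), and similarly M = m/sqrt(W^2), N = n/sqrt(W^2)
H = (E*n - 2*F*m + G*l) / (2*(EG - F^2)*sqrt(W^2)); E*n - 2*F*m + G*l = 1969/128, EG - F^2 = 617/32, so H = (1969/4936)/sqrt(617/32)


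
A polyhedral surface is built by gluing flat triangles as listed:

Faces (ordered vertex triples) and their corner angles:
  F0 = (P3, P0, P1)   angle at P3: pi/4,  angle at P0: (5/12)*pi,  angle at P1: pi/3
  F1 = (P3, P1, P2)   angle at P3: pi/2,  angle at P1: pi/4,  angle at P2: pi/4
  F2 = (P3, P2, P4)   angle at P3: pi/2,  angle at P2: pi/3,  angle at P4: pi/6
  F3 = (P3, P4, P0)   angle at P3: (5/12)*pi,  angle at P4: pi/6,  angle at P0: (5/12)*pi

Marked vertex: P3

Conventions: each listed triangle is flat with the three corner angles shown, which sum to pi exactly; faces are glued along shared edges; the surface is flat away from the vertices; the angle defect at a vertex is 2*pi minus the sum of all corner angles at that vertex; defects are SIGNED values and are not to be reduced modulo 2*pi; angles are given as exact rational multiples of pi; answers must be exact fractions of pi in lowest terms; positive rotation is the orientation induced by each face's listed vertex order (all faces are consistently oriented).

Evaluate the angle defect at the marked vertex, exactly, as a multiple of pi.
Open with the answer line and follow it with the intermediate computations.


Answer: defect(P3) = pi/3

Sum of corner angles at P3: (5/3)*pi
defect = 2*pi - (5/3)*pi


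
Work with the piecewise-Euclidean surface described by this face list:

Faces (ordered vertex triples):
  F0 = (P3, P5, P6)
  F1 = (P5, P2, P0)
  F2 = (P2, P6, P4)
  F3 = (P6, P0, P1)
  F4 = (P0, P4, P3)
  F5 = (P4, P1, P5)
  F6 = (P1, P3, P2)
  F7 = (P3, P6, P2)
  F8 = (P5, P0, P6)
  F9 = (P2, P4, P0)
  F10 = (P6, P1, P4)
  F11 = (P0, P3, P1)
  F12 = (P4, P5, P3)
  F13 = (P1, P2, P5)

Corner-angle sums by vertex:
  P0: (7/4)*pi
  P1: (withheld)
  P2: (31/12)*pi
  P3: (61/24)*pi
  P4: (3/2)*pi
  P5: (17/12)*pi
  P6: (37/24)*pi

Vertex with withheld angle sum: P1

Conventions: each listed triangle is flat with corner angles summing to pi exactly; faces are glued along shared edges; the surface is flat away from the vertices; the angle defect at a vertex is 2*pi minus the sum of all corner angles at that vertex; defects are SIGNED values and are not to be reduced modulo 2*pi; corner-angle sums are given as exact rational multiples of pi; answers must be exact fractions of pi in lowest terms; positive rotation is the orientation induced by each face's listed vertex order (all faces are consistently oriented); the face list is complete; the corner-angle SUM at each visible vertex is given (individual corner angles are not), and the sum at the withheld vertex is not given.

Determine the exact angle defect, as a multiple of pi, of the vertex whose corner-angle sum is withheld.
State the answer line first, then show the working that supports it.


Answer: defect(P1) = (-2/3)*pi

V = 7, E = 21, F = 14; chi = V - E + F = 0
Gauss-Bonnet: total defect = 2*pi*chi = 0; visible defects sum to (2/3)*pi


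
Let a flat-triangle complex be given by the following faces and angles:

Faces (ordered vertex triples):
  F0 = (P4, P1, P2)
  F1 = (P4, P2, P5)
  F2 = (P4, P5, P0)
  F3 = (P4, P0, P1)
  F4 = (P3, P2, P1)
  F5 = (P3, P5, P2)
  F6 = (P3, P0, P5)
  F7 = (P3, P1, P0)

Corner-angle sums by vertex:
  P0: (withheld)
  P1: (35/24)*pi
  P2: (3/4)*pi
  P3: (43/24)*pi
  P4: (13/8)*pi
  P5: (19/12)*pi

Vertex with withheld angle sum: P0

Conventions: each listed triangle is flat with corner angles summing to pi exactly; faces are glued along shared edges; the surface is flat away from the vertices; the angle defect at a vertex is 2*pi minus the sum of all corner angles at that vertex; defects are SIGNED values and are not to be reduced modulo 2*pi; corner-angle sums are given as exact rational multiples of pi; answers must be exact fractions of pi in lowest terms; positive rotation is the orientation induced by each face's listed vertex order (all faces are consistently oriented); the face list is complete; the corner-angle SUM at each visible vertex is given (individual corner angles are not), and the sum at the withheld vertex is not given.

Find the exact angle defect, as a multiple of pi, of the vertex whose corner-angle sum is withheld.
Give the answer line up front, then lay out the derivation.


Answer: defect(P0) = (29/24)*pi

V = 6, E = 12, F = 8; chi = V - E + F = 2
Gauss-Bonnet: total defect = 2*pi*chi = 4*pi; visible defects sum to (67/24)*pi


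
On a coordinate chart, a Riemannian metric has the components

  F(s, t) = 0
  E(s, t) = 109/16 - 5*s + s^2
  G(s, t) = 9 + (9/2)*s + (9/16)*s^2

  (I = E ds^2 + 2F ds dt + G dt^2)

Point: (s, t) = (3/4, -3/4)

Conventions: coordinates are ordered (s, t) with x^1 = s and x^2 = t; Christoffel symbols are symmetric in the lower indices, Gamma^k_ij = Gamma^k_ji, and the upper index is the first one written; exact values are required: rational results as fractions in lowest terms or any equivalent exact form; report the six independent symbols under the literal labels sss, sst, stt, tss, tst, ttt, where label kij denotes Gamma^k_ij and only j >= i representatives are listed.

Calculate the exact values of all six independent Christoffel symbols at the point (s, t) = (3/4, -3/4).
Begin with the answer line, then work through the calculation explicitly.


Answer: Gamma_sss = -14/29, Gamma_sst = 0, Gamma_stt = -171/232, Gamma_tss = 0, Gamma_tst = 4/19, Gamma_ttt = 0

E = 29/8, F = 0, G = 3249/256 at the point
E_s = -7/2, E_t = 0, F_s = 0, F_t = 0, G_s = 171/32, G_t = 0
EG - F^2 = 94221/2048;  g^inv = (2048/94221) * [[3249/256, 0], [0, 29/8]]
first-kind symbols [ij,l] = (1/2)(d_i g_jl + d_j g_il - d_l g_ij): [ss,s] = E_s/2 = -7/4, [ss,t] = F_s - E_t/2 = 0, [st,s] = E_t/2 = 0, [st,t] = G_s/2 = 171/64, [tt,s] = F_t - G_s/2 = -171/64, [tt,t] = G_t/2 = 0
Gamma^s_ij = (G*[ij,s] - F*[ij,t])/(EG - F^2), Gamma^t_ij = (E*[ij,t] - F*[ij,s])/(EG - F^2)


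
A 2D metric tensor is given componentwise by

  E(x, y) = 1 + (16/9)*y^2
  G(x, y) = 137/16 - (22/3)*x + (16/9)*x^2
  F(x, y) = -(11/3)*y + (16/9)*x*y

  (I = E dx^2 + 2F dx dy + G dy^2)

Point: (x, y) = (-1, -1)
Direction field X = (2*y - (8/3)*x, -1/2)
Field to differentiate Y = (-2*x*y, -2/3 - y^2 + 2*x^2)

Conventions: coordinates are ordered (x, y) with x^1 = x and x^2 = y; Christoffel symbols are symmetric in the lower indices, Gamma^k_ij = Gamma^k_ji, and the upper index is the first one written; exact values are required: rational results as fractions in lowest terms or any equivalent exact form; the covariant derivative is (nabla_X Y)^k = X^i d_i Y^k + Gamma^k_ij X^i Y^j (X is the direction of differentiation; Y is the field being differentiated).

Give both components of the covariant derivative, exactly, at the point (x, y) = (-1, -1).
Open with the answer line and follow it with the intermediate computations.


Answer: (nabla_X Y)^x = 5587/25209, (nabla_X Y)^y = -101057/25209

E = 25/9, F = 49/9, G = 2545/144 at the point
E_x = 0, E_y = -32/9, F_x = -16/9, F_y = -49/9, G_x = -98/9, G_y = 0
EG - F^2 = 2801/144;  g^inv = (144/2801) * [[2545/144, -49/9], [-49/9, 25/9]]
first-kind symbols [ij,l] = (1/2)(d_i g_jl + d_j g_il - d_l g_ij): [xx,x] = E_x/2 = 0, [xx,y] = F_x - E_y/2 = 0, [xy,x] = E_y/2 = -16/9, [xy,y] = G_x/2 = -49/9, [yy,x] = F_y - G_x/2 = 0, [yy,y] = G_y/2 = 0
Gamma^x_ij = (G*[ij,x] - F*[ij,y])/(EG - F^2), Gamma^y_ij = (E*[ij,y] - F*[ij,x])/(EG - F^2)
Gamma_xxx = 0, Gamma_xxy = -256/2801, Gamma_xyy = 0, Gamma_yxx = 0, Gamma_yxy = -784/2801, Gamma_yyy = 0
X = (2/3, -1/2), Y = (-2, 1/3) at the point


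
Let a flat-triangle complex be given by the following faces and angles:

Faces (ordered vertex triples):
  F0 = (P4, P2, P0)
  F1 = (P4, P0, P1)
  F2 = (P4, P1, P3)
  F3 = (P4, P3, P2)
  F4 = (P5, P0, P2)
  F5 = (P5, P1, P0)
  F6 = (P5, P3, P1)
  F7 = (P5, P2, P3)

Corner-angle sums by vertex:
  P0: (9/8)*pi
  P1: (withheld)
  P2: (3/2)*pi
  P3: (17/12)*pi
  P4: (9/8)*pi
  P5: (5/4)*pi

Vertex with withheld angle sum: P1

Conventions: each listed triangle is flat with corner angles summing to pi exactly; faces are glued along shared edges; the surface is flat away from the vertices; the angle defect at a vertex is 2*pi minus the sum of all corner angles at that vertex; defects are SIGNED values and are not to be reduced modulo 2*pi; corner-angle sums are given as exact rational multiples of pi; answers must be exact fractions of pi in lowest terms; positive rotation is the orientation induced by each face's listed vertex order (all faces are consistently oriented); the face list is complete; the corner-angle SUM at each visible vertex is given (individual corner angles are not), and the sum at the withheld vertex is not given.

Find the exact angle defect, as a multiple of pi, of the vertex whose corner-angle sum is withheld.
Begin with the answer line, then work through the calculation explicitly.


Answer: defect(P1) = (5/12)*pi

V = 6, E = 12, F = 8; chi = V - E + F = 2
Gauss-Bonnet: total defect = 2*pi*chi = 4*pi; visible defects sum to (43/12)*pi


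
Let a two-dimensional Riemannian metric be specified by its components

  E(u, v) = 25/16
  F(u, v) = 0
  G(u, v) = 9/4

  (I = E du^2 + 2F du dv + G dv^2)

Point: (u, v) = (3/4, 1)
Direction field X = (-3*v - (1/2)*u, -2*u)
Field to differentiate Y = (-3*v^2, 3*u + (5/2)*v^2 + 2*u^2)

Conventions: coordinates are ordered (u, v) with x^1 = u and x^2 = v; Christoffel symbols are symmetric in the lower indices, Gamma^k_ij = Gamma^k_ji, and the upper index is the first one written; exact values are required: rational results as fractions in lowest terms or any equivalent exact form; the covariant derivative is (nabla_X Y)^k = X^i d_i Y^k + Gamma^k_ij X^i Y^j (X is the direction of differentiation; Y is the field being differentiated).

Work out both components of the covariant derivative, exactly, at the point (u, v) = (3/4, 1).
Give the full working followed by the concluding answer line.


E = 25/16, F = 0, G = 9/4 at the point
E_u = 0, E_v = 0, F_u = 0, F_v = 0, G_u = 0, G_v = 0
EG - F^2 = 225/64;  g^inv = (64/225) * [[9/4, 0], [0, 25/16]]
first-kind symbols [ij,l] = (1/2)(d_i g_jl + d_j g_il - d_l g_ij): [uu,u] = E_u/2 = 0, [uu,v] = F_u - E_v/2 = 0, [uv,u] = E_v/2 = 0, [uv,v] = G_u/2 = 0, [vv,u] = F_v - G_u/2 = 0, [vv,v] = G_v/2 = 0
Gamma^u_ij = (G*[ij,u] - F*[ij,v])/(EG - F^2), Gamma^v_ij = (E*[ij,v] - F*[ij,u])/(EG - F^2)
Gamma_uuu = 0, Gamma_uuv = 0, Gamma_uvv = 0, Gamma_vuu = 0, Gamma_vuv = 0, Gamma_vvv = 0
X = (-27/8, -3/2), Y = (-3, 47/8) at the point

Answer: (nabla_X Y)^u = 9, (nabla_X Y)^v = -111/4


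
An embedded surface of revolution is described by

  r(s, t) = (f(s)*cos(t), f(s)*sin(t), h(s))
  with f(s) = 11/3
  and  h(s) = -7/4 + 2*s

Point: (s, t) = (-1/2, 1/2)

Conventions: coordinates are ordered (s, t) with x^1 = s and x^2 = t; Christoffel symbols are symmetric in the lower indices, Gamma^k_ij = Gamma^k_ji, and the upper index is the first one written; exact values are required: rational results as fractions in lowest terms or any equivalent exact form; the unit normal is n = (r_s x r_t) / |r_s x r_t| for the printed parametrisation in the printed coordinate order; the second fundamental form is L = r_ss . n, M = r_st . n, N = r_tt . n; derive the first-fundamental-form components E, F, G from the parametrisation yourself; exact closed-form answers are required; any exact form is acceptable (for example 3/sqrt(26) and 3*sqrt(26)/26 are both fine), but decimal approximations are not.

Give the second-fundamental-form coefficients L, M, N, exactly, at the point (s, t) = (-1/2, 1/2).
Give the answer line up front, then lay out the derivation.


Answer: L = 0, M = 0, N = 11/3

f = 11/3, f' = 0, f'' = 0, h' = 2, h'' = 0
E = 4, F = 0, G = 121/9; answer radicand W^2 = 4
unnormalised second-form numerators: l = 0, m = 0, n = 22/3; L = l/sqrt(4), and similarly M = m/sqrt(W^2), N = n/sqrt(W^2)


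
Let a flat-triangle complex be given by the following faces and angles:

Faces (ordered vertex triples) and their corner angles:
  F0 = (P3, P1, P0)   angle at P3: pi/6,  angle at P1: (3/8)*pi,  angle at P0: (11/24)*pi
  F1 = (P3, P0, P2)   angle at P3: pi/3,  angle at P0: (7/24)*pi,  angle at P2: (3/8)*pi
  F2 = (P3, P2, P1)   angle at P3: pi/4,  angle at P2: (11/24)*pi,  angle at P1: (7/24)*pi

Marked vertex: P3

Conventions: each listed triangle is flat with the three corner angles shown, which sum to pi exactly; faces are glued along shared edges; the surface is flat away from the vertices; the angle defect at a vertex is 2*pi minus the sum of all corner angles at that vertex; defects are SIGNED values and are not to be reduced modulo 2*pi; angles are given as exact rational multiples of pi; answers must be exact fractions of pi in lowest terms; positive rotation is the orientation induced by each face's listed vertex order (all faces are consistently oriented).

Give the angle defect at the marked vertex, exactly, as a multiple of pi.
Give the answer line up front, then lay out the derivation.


Answer: defect(P3) = (5/4)*pi

Sum of corner angles at P3: (3/4)*pi
defect = 2*pi - (3/4)*pi


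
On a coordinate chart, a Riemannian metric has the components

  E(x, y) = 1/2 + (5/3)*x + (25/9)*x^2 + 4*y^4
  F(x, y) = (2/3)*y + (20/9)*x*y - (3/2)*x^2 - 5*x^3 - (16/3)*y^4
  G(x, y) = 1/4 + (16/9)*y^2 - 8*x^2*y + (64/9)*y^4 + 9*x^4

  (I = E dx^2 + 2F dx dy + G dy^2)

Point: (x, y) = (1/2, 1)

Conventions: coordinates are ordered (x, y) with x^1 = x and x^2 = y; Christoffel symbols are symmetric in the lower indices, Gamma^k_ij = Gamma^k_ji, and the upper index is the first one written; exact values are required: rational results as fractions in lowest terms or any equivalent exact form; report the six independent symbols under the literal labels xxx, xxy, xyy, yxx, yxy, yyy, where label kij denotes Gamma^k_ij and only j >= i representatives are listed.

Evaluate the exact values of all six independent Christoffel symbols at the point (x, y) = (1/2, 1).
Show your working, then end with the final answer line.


E = 217/36, F = -41/9, G = 1109/144 at the point
E_x = 40/9, E_y = 16, F_x = -109/36, F_y = -176/9, G_x = -7/2, G_y = 30
EG - F^2 = 133069/5184;  g^inv = (5184/133069) * [[1109/144, 41/9], [41/9, 217/36]]
first-kind symbols [ij,l] = (1/2)(d_i g_jl + d_j g_il - d_l g_ij): [xx,x] = E_x/2 = 20/9, [xx,y] = F_x - E_y/2 = -397/36, [xy,x] = E_y/2 = 8, [xy,y] = G_x/2 = -7/4, [yy,x] = F_y - G_x/2 = -641/36, [yy,y] = G_y/2 = 15
Gamma^x_ij = (G*[ij,x] - F*[ij,y])/(EG - F^2), Gamma^y_ij = (E*[ij,y] - F*[ij,x])/(EG - F^2)

Answer: Gamma_xxx = -171712/133069, Gamma_xxy = 278064/133069, Gamma_xyy = -356629/133069, Gamma_yxx = -292116/133069, Gamma_yxy = 134244/133069, Gamma_yyy = 48224/133069


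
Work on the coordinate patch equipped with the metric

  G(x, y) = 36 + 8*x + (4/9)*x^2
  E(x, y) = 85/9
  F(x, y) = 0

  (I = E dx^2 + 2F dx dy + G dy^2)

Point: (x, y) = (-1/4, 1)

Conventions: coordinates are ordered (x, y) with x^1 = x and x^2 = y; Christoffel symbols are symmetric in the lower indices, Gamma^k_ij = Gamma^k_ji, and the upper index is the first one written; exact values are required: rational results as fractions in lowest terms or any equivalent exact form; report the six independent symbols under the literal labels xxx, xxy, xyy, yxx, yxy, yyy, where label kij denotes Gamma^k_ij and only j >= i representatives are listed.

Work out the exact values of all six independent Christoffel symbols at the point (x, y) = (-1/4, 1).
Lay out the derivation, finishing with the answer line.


E = 85/9, F = 0, G = 1225/36 at the point
E_x = 0, E_y = 0, F_x = 0, F_y = 0, G_x = 70/9, G_y = 0
EG - F^2 = 104125/324;  g^inv = (324/104125) * [[1225/36, 0], [0, 85/9]]
first-kind symbols [ij,l] = (1/2)(d_i g_jl + d_j g_il - d_l g_ij): [xx,x] = E_x/2 = 0, [xx,y] = F_x - E_y/2 = 0, [xy,x] = E_y/2 = 0, [xy,y] = G_x/2 = 35/9, [yy,x] = F_y - G_x/2 = -35/9, [yy,y] = G_y/2 = 0
Gamma^x_ij = (G*[ij,x] - F*[ij,y])/(EG - F^2), Gamma^y_ij = (E*[ij,y] - F*[ij,x])/(EG - F^2)

Answer: Gamma_xxx = 0, Gamma_xxy = 0, Gamma_xyy = -7/17, Gamma_yxx = 0, Gamma_yxy = 4/35, Gamma_yyy = 0


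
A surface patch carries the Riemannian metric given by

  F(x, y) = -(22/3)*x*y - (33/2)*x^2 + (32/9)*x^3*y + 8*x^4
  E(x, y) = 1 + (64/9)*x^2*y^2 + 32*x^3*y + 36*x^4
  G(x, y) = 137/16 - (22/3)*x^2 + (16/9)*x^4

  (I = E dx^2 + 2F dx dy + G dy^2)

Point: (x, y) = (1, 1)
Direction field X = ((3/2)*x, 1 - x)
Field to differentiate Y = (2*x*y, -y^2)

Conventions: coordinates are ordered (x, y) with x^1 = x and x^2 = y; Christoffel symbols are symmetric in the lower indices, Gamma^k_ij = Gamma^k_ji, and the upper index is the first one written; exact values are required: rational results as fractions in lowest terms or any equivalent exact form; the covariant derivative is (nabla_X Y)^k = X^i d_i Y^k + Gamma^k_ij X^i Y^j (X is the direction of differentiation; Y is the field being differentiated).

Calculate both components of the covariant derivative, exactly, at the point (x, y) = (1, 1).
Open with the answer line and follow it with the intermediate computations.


Answer: (nabla_X Y)^x = 83667/11249, (nabla_X Y)^y = -8160/11249

E = 685/9, F = -221/18, G = 433/144 at the point
E_x = 2288/9, E_y = 416/9, F_x = 7/3, F_y = -34/9, G_x = -68/9, G_y = 0
EG - F^2 = 11249/144;  g^inv = (144/11249) * [[433/144, 221/18], [221/18, 685/9]]
first-kind symbols [ij,l] = (1/2)(d_i g_jl + d_j g_il - d_l g_ij): [xx,x] = E_x/2 = 1144/9, [xx,y] = F_x - E_y/2 = -187/9, [xy,x] = E_y/2 = 208/9, [xy,y] = G_x/2 = -34/9, [yy,x] = F_y - G_x/2 = 0, [yy,y] = G_y/2 = 0
Gamma^x_ij = (G*[ij,x] - F*[ij,y])/(EG - F^2), Gamma^y_ij = (E*[ij,y] - F*[ij,x])/(EG - F^2)
Gamma_xxx = 18304/11249, Gamma_xxy = 3328/11249, Gamma_xyy = 0, Gamma_yxx = -2992/11249, Gamma_yxy = -544/11249, Gamma_yyy = 0
X = (3/2, 0), Y = (2, -1) at the point


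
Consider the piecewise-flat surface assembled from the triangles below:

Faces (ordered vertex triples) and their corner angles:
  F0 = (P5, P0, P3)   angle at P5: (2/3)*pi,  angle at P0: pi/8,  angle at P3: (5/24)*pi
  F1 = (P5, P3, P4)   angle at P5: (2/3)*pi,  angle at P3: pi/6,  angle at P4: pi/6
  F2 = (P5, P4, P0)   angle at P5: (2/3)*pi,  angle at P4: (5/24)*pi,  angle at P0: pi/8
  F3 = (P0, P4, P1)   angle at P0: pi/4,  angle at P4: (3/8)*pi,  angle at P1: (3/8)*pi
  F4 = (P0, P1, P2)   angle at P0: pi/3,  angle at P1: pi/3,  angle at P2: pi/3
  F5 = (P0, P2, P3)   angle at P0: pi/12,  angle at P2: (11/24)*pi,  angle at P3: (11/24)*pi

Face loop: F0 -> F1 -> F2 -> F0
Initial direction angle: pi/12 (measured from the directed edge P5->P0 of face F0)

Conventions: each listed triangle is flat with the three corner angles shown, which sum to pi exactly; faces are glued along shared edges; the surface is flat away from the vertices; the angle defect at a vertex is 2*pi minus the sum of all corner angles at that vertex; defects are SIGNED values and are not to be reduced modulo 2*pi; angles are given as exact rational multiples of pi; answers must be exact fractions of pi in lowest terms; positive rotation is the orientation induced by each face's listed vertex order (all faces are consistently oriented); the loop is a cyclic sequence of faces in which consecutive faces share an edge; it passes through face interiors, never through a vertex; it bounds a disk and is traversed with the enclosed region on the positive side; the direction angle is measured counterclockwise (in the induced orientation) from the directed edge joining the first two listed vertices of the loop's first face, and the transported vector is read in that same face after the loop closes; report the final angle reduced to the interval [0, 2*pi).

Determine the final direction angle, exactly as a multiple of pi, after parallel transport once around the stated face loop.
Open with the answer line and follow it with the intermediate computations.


Answer: final direction angle = pi/12

enclosed vertex P5: corner angles sum to 2*pi, defect = 2*pi - 2*pi = 0
holonomy = initial angle + sum of enclosed defects (mod 2*pi), positive in the induced orientation
final angle = pi/12 + 0 = pi/12 (mod 2*pi)


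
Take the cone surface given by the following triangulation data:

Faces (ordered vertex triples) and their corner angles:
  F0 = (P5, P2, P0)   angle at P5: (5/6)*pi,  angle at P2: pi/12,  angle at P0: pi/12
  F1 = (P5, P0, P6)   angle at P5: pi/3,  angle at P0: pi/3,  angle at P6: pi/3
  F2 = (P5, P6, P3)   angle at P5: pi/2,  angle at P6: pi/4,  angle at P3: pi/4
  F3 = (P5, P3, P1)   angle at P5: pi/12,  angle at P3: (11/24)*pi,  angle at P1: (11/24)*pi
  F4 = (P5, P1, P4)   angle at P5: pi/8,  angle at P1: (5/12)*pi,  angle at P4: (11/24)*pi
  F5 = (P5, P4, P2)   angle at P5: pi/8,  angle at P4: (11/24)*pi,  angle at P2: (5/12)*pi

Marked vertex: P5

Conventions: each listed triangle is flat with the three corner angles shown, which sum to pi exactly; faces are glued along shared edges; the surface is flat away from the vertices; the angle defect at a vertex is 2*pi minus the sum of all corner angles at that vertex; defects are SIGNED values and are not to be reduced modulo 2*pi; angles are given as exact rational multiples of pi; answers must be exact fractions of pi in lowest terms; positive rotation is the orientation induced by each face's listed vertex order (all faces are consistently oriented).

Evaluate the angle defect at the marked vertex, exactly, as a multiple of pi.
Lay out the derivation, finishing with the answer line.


Sum of corner angles at P5: 2*pi
defect = 2*pi - 2*pi

Answer: defect(P5) = 0
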